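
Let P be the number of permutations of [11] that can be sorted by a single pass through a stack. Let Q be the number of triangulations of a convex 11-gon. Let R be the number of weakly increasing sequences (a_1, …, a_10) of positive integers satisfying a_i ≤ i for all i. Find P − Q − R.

37128

Stack-sortable permutations are exactly the 231-avoiding ones, counted by C_n; here n = 11. So P = C_11 = 58786.
A convex 11-gon is triangulated into 9 triangles, and the number of such triangulations is the Catalan number C_{11−2} = C_9. So Q = C_9 = 4862.
Weakly increasing sequences with a_i ≤ i biject with Dyck paths of semilength 10, so there are C_10. So R = C_10 = 16796.
P − Q − R = 58786 − 4862 − 16796 = 37128.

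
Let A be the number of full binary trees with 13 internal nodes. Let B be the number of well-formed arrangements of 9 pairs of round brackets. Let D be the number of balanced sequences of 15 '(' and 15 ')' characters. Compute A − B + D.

Full binary trees with n internal nodes are counted by C_n; here n = 13. So A = C_13 = 742900.
A balanced arrangement of 9 bracket pairs is a Dyck word of semilength 9, so the count is C_9. So B = C_9 = 4862.
A balanced arrangement of 15 bracket pairs is a Dyck word of semilength 15, so the count is C_15. So D = C_15 = 9694845.
A − B + D = 742900 − 4862 + 9694845 = 10432883.

10432883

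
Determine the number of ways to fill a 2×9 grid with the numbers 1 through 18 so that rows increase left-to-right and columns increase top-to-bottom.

Standard Young tableaux of shape 2×n are counted by C_n; here n = 9.
C_9 = C_8 · 2(2·8+1)/(8+2) = 1430 · 34/10 = 4862.

4862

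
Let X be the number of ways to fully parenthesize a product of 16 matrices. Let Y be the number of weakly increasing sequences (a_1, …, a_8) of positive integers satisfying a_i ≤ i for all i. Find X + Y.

9696275

Parenthesizations of m factors correspond to full binary trees with m leaves, counted by C_{m−1}; m = 16 gives C_15. So X = C_15 = 9694845.
Such sub-staircase sequences of length n are counted by C_n; here n = 8. So Y = C_8 = 1430.
X + Y = 9694845 + 1430 = 9696275.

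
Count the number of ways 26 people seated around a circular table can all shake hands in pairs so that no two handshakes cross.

With 26 = 2·13 people, non-crossing handshake pairings are non-crossing perfect matchings on a circle, counted by C_13.
C_13 = C(26,13)/14 = 10400600/14 = 742900.

742900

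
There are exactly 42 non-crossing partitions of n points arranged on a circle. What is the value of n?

5

Non-crossing partitions of [n] are counted by C_n. Since C_5 = 42, the index is 5.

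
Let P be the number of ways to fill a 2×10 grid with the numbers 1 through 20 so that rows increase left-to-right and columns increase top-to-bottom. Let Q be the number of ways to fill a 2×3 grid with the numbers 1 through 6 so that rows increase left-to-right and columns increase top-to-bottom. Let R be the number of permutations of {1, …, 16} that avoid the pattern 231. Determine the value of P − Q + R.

Standard Young tableaux of shape 2×n are counted by C_n; here n = 10. So P = C_10 = 16796.
By the hook-length formula (or a Dyck-path bijection), SYT of shape 2×3 number C_3. So Q = C_3 = 5.
For any fixed pattern of length 3, the pattern-avoiding permutations of [16] number C_16. So R = C_16 = 35357670.
P − Q + R = 16796 − 5 + 35357670 = 35374461.

35374461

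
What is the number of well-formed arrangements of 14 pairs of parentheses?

A balanced arrangement of 14 bracket pairs is a Dyck word of semilength 14, so the count is C_14.
C_14 = C(28,14)/15 = 40116600/15 = 2674440.

2674440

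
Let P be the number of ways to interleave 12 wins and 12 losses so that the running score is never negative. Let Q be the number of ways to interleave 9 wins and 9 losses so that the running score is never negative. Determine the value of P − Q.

Reading a vote for the leader as '(' and for the other as ')' turns such a sequence into a balanced string of 12 pairs, so the count is C_12. So P = C_12 = 208012.
Reading a vote for the leader as '(' and for the other as ')' turns such a sequence into a balanced string of 9 pairs, so the count is C_9. So Q = C_9 = 4862.
P − Q = 208012 − 4862 = 203150.

203150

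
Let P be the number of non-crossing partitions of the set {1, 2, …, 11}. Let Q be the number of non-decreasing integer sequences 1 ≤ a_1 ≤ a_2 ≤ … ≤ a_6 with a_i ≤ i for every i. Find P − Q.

Non-crossing partitions of an n-element set are counted by C_n; here n = 11. So P = C_11 = 58786.
Weakly increasing sequences with a_i ≤ i biject with Dyck paths of semilength 6, so there are C_6. So Q = C_6 = 132.
P − Q = 58786 − 132 = 58654.

58654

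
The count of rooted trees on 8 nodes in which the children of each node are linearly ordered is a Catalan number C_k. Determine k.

A rooted plane tree on 8 nodes has 7 edges, and such trees are counted by C_7.

7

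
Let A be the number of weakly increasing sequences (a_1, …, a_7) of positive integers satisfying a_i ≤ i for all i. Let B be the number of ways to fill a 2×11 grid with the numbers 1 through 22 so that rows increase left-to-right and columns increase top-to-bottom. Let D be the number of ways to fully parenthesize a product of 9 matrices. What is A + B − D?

Weakly increasing sequences with a_i ≤ i biject with Dyck paths of semilength 7, so there are C_7. So A = C_7 = 429.
Standard Young tableaux of shape 2×n are counted by C_n; here n = 11. So B = C_11 = 58786.
Bracketing 9 factors into binary products is counted by C_{9−1} = C_8. So D = C_8 = 1430.
A + B − D = 429 + 58786 − 1430 = 57785.

57785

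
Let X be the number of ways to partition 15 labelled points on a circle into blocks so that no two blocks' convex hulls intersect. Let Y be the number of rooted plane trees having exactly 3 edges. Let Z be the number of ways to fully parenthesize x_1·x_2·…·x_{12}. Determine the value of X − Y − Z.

9636054

Non-crossing partitions of an n-element set are counted by C_n; here n = 15. So X = C_15 = 9694845.
A rooted plane tree with 3 edges has 4 nodes, and the count is C_3. So Y = C_3 = 5.
Ways to associate a product of 12 factors correspond to binary trees on 12 leaves, so the count is C_11. So Z = C_11 = 58786.
X − Y − Z = 9694845 − 5 − 58786 = 9636054.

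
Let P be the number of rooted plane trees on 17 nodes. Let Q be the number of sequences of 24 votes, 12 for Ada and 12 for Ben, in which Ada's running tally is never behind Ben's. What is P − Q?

35149658

Rooted ordered (plane) trees on m nodes have m−1 edges and are counted by C_{m−1}; m = 17 gives C_16. So P = C_16 = 35357670.
Ballot sequences with n votes each where one side never trails are Dyck words, counted by C_n; here n = 12. So Q = C_12 = 208012.
P − Q = 35357670 − 208012 = 35149658.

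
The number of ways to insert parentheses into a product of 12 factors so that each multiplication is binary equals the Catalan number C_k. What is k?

Ways to associate a product of 12 factors correspond to binary trees on 12 leaves, so the count is C_11.

11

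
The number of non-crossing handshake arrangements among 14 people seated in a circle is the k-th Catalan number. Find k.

Non-crossing handshake pairings of 2n people are counted by C_n; 14 people gives n = 7.

7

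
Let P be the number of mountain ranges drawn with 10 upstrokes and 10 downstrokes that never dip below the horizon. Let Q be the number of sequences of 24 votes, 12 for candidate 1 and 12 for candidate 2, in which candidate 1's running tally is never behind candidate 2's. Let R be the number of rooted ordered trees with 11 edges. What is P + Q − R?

166022

Dyck paths of semilength n (length 2n) are counted by C_n; here n = 10. So P = C_10 = 16796.
Reading a vote for the leader as '(' and for the other as ')' turns such a sequence into a balanced string of 12 pairs, so the count is C_12. So Q = C_12 = 208012.
Rooted ordered trees with n edges are counted by C_n; here n = 11. So R = C_11 = 58786.
P + Q − R = 16796 + 208012 − 58786 = 166022.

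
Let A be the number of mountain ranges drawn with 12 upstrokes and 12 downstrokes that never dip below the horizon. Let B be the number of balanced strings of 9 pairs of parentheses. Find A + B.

212874

Dyck paths of semilength n (length 2n) are counted by C_n; here n = 12. So A = C_12 = 208012.
With 9 pairs the number of balanced bracket strings is the Catalan number C_9. So B = C_9 = 4862.
A + B = 208012 + 4862 = 212874.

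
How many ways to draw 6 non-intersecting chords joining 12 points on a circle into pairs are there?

132

Pairing 12 circle points by 6 non-crossing chords gives C_6 matchings.
C_6 = C(12,6)/7 = 924/7 = 132.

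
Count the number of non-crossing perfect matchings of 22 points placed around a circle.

Non-crossing perfect matchings of 2n points on a circle are counted by C_n; with 22 points, n = 11.
C_11 = C_10 · 2(2·10+1)/(10+2) = 16796 · 42/12 = 58786.

58786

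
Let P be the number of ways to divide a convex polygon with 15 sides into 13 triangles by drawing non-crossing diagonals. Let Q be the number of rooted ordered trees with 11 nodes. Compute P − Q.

The number of triangulations of a 15-gon is the Catalan number C_13 (index = sides − 2). So P = C_13 = 742900.
Rooted ordered (plane) trees on m nodes have m−1 edges and are counted by C_{m−1}; m = 11 gives C_10. So Q = C_10 = 16796.
P − Q = 742900 − 16796 = 726104.

726104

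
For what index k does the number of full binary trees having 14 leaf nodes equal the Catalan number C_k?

13

Full binary trees with 14 leaves have 14−1 = 13 internal nodes, so there are C_13 of them.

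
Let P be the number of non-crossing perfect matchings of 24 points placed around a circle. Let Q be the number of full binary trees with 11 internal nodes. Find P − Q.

149226

Pairing 24 circle points by 12 non-crossing chords gives C_12 matchings. So P = C_12 = 208012.
Full binary trees with n internal nodes are counted by C_n; here n = 11. So Q = C_11 = 58786.
P − Q = 208012 − 58786 = 149226.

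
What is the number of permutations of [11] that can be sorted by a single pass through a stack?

58786

By Knuth's characterisation, the stack-sortable permutations of length 11 are the 231-avoiders, numbering C_11.
C_11 = 58786.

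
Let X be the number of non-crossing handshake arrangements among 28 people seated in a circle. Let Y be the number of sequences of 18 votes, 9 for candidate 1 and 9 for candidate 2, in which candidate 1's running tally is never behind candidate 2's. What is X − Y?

With 28 = 2·14 people, non-crossing handshake pairings are non-crossing perfect matchings on a circle, counted by C_14. So X = C_14 = 2674440.
Ballot sequences with n votes each where one side never trails are Dyck words, counted by C_n; here n = 9. So Y = C_9 = 4862.
X − Y = 2674440 − 4862 = 2669578.

2669578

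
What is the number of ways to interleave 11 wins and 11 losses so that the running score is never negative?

58786

Reading a vote for the leader as '(' and for the other as ')' turns such a sequence into a balanced string of 11 pairs, so the count is C_11.
C_11 = C_10 · 2(2·10+1)/(10+2) = 16796 · 42/12 = 58786.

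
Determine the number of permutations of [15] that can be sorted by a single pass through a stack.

9694845

Stack-sortable permutations are exactly the 231-avoiding ones, counted by C_n; here n = 15.
C_15 = C(30,15)/16 = 155117520/16 = 9694845.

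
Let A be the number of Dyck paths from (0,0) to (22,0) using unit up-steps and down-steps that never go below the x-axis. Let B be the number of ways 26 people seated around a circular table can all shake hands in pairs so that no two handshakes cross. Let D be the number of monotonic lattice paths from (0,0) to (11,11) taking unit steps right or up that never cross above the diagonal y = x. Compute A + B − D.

742900

A Dyck path with 11 up-steps and 11 down-steps has semilength 11, so there are C_11 of them. So A = C_11 = 58786.
With 26 = 2·13 people, non-crossing handshake pairings are non-crossing perfect matchings on a circle, counted by C_13. So B = C_13 = 742900.
Monotone paths in an n×n grid that stay weakly below the diagonal are counted by C_n; here n = 11. So D = C_11 = 58786.
A + B − D = 58786 + 742900 − 58786 = 742900.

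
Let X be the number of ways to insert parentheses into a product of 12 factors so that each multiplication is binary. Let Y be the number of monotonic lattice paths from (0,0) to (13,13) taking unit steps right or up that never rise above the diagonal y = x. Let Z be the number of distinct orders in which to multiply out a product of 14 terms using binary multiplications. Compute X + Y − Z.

Ways to associate a product of 12 factors correspond to binary trees on 12 leaves, so the count is C_11. So X = C_11 = 58786.
Sub-diagonal monotone paths from (0,0) to (13,13) biject with Dyck paths of semilength 13, giving C_13. So Y = C_13 = 742900.
Parenthesizations of m factors correspond to full binary trees with m leaves, counted by C_{m−1}; m = 14 gives C_13. So Z = C_13 = 742900.
X + Y − Z = 58786 + 742900 − 742900 = 58786.

58786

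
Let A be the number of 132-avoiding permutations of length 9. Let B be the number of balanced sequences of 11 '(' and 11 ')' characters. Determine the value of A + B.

Permutations of [n] avoiding any single length-3 pattern are counted by C_n; here n = 9. So A = C_9 = 4862.
With 11 pairs the number of balanced bracket strings is the Catalan number C_11. So B = C_11 = 58786.
A + B = 4862 + 58786 = 63648.

63648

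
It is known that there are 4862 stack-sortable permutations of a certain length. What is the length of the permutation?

9

Stack-sortable permutations of [n] are counted by C_n; 4862 = C_9.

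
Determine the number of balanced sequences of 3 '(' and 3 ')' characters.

5

With 3 pairs the number of balanced bracket strings is the Catalan number C_3.
C_3 = C(6,3)/4 = 20/4 = 5.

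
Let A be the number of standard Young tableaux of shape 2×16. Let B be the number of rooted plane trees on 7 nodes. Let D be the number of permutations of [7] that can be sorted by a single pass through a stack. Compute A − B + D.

35357967

Standard Young tableaux of shape 2×n are counted by C_n; here n = 16. So A = C_16 = 35357670.
A rooted plane tree on 7 nodes has 6 edges, and such trees are counted by C_6. So B = C_6 = 132.
By Knuth's characterisation, the stack-sortable permutations of length 7 are the 231-avoiders, numbering C_7. So D = C_7 = 429.
A − B + D = 35357670 − 132 + 429 = 35357967.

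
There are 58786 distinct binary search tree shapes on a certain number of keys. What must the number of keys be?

Binary search tree shapes on n keys are counted by C_n. The Catalan number equal to 58786 is C_11.

11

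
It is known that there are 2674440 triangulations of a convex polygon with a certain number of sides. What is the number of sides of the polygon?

Triangulations of a convex m-gon are counted by C_{m−2}. The Catalan number equal to 2674440 is C_14.
So m − 2 = 14, giving m = 16 sides.

16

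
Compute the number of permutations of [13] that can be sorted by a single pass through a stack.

742900

By Knuth's characterisation, the stack-sortable permutations of length 13 are the 231-avoiders, numbering C_13.
C_13 = C(26,13)/14 = 10400600/14 = 742900.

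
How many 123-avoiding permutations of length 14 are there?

2674440

For any fixed pattern of length 3, the pattern-avoiding permutations of [14] number C_14.
C_14 = C(28,14)/15 = 40116600/15 = 2674440.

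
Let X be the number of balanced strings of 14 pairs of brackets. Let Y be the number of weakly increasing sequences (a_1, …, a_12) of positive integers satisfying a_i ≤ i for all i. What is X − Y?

2466428

Balanced strings of n pairs of brackets are counted by C_n; here n = 14. So X = C_14 = 2674440.
Such sub-staircase sequences of length n are counted by C_n; here n = 12. So Y = C_12 = 208012.
X − Y = 2674440 − 208012 = 2466428.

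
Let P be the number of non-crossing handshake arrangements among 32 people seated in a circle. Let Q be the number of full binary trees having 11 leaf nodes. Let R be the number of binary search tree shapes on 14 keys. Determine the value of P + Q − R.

With 32 = 2·16 people, non-crossing handshake pairings are non-crossing perfect matchings on a circle, counted by C_16. So P = C_16 = 35357670.
A full binary tree with L leaves has L−1 internal nodes and is counted by C_{L−1}; L = 11 gives C_10. So Q = C_10 = 16796.
Rooted binary trees with 14 nodes (each child slot possibly empty) number C_14. So R = C_14 = 2674440.
P + Q − R = 35357670 + 16796 − 2674440 = 32700026.

32700026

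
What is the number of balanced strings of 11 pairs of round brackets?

Balanced strings of n pairs of brackets are counted by C_n; here n = 11.
C_11 = C_10 · 2(2·10+1)/(10+2) = 16796 · 42/12 = 58786.

58786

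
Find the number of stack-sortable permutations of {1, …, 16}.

Stack-sortable permutations are exactly the 231-avoiding ones, counted by C_n; here n = 16.
C_16 = 35357670.

35357670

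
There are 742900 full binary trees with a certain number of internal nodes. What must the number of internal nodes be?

Full binary trees with n internal nodes are counted by C_n; 742900 = C_13.

13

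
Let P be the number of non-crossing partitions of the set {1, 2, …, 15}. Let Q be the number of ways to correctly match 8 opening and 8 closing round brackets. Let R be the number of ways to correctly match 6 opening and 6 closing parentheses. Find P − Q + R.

9693547

Non-crossing partitions of an n-element set are counted by C_n; here n = 15. So P = C_15 = 9694845.
With 8 pairs the number of balanced bracket strings is the Catalan number C_8. So Q = C_8 = 1430.
With 6 pairs the number of balanced bracket strings is the Catalan number C_6. So R = C_6 = 132.
P − Q + R = 9694845 − 1430 + 132 = 9693547.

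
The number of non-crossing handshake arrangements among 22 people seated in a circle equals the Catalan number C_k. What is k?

11

Non-crossing handshake pairings of 2n people are counted by C_n; 22 people gives n = 11.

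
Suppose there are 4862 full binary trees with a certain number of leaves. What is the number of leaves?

10

Full binary trees with L leaves are counted by C_{L−1}. The Catalan number equal to 4862 is C_9.
So the index is 9, and the number of leaves is 9 + 1 = 10.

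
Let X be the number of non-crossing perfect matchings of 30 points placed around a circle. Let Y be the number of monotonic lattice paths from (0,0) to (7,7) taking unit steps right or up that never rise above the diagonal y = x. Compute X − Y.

Pairing 30 circle points by 15 non-crossing chords gives C_15 matchings. So X = C_15 = 9694845.
Sub-diagonal monotone paths from (0,0) to (7,7) biject with Dyck paths of semilength 7, giving C_7. So Y = C_7 = 429.
X − Y = 9694845 − 429 = 9694416.

9694416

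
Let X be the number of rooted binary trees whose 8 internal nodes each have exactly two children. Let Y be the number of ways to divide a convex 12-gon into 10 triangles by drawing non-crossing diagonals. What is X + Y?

18226

The number of full binary trees on 8 internal nodes is the Catalan number C_8. So X = C_8 = 1430.
Triangulations of a convex m-gon are counted by C_{m−2}; with m = 12 this is C_10. So Y = C_10 = 16796.
X + Y = 1430 + 16796 = 18226.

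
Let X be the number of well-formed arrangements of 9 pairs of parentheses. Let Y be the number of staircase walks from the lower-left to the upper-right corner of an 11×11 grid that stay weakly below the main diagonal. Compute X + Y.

With 9 pairs the number of balanced bracket strings is the Catalan number C_9. So X = C_9 = 4862.
Monotone paths in an n×n grid that stay weakly below the diagonal are counted by C_n; here n = 11. So Y = C_11 = 58786.
X + Y = 4862 + 58786 = 63648.

63648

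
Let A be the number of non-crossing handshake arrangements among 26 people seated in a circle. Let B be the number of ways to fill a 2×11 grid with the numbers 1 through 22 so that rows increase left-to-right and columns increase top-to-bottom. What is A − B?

With 26 = 2·13 people, non-crossing handshake pairings are non-crossing perfect matchings on a circle, counted by C_13. So A = C_13 = 742900.
Standard Young tableaux of shape 2×n are counted by C_n; here n = 11. So B = C_11 = 58786.
A − B = 742900 − 58786 = 684114.

684114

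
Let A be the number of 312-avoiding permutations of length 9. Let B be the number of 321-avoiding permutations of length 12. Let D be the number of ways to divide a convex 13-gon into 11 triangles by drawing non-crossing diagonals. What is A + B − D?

Permutations of [n] avoiding any single length-3 pattern are counted by C_n; here n = 9. So A = C_9 = 4862.
Permutations of [n] avoiding any single length-3 pattern are counted by C_n; here n = 12. So B = C_12 = 208012.
The number of triangulations of a 13-gon is the Catalan number C_11 (index = sides − 2). So D = C_11 = 58786.
A + B − D = 4862 + 208012 − 58786 = 154088.

154088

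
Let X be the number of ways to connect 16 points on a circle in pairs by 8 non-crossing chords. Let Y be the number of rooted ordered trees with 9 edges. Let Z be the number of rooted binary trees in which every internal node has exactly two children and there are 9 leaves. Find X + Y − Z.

Non-crossing perfect matchings of 2n points on a circle are counted by C_n; with 16 points, n = 8. So X = C_8 = 1430.
A rooted plane tree with 9 edges has 10 nodes, and the count is C_9. So Y = C_9 = 4862.
A full binary tree with L leaves has L−1 internal nodes and is counted by C_{L−1}; L = 9 gives C_8. So Z = C_8 = 1430.
X + Y − Z = 1430 + 4862 − 1430 = 4862.

4862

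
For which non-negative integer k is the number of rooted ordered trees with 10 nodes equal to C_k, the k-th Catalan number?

A rooted plane tree on 10 nodes has 9 edges, and such trees are counted by C_9.

9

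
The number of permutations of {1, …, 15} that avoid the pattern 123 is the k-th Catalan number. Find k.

15

For any fixed pattern of length 3, the pattern-avoiding permutations of [15] number C_15.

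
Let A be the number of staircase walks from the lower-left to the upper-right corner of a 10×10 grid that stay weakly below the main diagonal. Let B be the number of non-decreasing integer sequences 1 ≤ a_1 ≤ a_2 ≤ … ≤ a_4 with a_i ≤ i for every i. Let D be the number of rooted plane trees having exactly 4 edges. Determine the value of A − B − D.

Sub-diagonal monotone paths from (0,0) to (10,10) biject with Dyck paths of semilength 10, giving C_10. So A = C_10 = 16796.
Such sub-staircase sequences of length n are counted by C_n; here n = 4. So B = C_4 = 14.
A rooted plane tree with 4 edges has 5 nodes, and the count is C_4. So D = C_4 = 14.
A − B − D = 16796 − 14 − 14 = 16768.

16768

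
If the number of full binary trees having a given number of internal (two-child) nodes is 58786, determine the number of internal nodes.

Full binary trees with n internal nodes are counted by C_n; 58786 = C_11.

11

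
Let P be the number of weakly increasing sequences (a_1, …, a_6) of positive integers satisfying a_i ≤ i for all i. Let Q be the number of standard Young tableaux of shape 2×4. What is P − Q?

118

Such sub-staircase sequences of length n are counted by C_n; here n = 6. So P = C_6 = 132.
Standard Young tableaux of shape 2×n are counted by C_n; here n = 4. So Q = C_4 = 14.
P − Q = 132 − 14 = 118.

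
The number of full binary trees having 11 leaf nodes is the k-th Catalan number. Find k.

10

A full binary tree with L leaves has L−1 internal nodes and is counted by C_{L−1}; L = 11 gives C_10.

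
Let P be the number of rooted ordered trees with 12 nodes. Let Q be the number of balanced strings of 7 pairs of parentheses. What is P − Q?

Rooted ordered (plane) trees on m nodes have m−1 edges and are counted by C_{m−1}; m = 12 gives C_11. So P = C_11 = 58786.
A balanced arrangement of 7 bracket pairs is a Dyck word of semilength 7, so the count is C_7. So Q = C_7 = 429.
P − Q = 58786 − 429 = 58357.

58357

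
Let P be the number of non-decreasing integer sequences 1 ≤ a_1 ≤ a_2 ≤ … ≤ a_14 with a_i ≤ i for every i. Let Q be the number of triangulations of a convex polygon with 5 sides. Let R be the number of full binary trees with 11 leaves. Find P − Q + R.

Weakly increasing sequences with a_i ≤ i biject with Dyck paths of semilength 14, so there are C_14. So P = C_14 = 2674440.
Triangulations of a convex m-gon are counted by C_{m−2}; with m = 5 this is C_3. So Q = C_3 = 5.
Full binary trees with 11 leaves have 11−1 = 10 internal nodes, so there are C_10 of them. So R = C_10 = 16796.
P − Q + R = 2674440 − 5 + 16796 = 2691231.

2691231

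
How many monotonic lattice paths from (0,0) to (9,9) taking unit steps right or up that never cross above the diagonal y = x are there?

4862

Monotone paths in an n×n grid that stay weakly below the diagonal are counted by C_n; here n = 9.
C_9 = 4862.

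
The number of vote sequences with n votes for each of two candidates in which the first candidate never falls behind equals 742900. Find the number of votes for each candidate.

Such ballot sequences with n votes each are counted by C_n, and C_13 = 742900.

13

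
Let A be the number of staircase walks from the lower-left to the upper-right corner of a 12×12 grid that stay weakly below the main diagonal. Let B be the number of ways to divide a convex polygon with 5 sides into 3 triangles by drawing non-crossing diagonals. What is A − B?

208007

Sub-diagonal monotone paths from (0,0) to (12,12) biject with Dyck paths of semilength 12, giving C_12. So A = C_12 = 208012.
The number of triangulations of a 5-gon is the Catalan number C_3 (index = sides − 2). So B = C_3 = 5.
A − B = 208012 − 5 = 208007.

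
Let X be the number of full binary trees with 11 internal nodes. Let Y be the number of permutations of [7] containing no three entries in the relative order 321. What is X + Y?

The number of full binary trees on 11 internal nodes is the Catalan number C_11. So X = C_11 = 58786.
Permutations of [n] avoiding any single length-3 pattern are counted by C_n; here n = 7. So Y = C_7 = 429.
X + Y = 58786 + 429 = 59215.

59215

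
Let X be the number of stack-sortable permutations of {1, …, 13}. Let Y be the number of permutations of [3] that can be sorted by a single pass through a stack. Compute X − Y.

Stack-sortable permutations are exactly the 231-avoiding ones, counted by C_n; here n = 13. So X = C_13 = 742900.
By Knuth's characterisation, the stack-sortable permutations of length 3 are the 231-avoiders, numbering C_3. So Y = C_3 = 5.
X − Y = 742900 − 5 = 742895.

742895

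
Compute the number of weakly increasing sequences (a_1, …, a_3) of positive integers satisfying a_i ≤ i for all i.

5

Such sub-staircase sequences of length n are counted by C_n; here n = 3.
C_3 = 5.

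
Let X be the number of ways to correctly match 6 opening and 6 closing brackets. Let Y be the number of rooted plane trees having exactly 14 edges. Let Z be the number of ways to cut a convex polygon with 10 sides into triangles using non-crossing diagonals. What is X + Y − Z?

With 6 pairs the number of balanced bracket strings is the Catalan number C_6. So X = C_6 = 132.
A rooted plane tree with 14 edges has 15 nodes, and the count is C_14. So Y = C_14 = 2674440.
Triangulations of a convex m-gon are counted by C_{m−2}; with m = 10 this is C_8. So Z = C_8 = 1430.
X + Y − Z = 132 + 2674440 − 1430 = 2673142.

2673142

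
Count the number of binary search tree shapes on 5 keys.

Rooted binary trees with 5 nodes (each child slot possibly empty) number C_5.
C_5 = C_4 · 2(2·4+1)/(4+2) = 14 · 18/6 = 42.

42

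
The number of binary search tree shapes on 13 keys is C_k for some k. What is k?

Binary trees (left/right distinguished) on n nodes are counted by C_n; here n = 13.

13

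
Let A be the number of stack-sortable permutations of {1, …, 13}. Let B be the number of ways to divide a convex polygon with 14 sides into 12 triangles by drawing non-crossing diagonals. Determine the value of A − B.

By Knuth's characterisation, the stack-sortable permutations of length 13 are the 231-avoiders, numbering C_13. So A = C_13 = 742900.
A convex 14-gon is triangulated into 12 triangles, and the number of such triangulations is the Catalan number C_{14−2} = C_12. So B = C_12 = 208012.
A − B = 742900 − 208012 = 534888.

534888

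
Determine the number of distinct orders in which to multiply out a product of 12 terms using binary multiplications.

Parenthesizations of m factors correspond to full binary trees with m leaves, counted by C_{m−1}; m = 12 gives C_11.
C_11 = C_10 · 2(2·10+1)/(10+2) = 16796 · 42/12 = 58786.

58786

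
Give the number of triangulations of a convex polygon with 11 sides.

A convex 11-gon is triangulated into 9 triangles, and the number of such triangulations is the Catalan number C_{11−2} = C_9.
C_9 = C_8 · 2(2·8+1)/(8+2) = 1430 · 34/10 = 4862.

4862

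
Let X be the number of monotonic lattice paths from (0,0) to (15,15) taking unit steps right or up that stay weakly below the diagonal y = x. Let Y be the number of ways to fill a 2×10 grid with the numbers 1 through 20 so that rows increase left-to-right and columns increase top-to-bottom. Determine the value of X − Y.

Monotone paths in an n×n grid that stay weakly below the diagonal are counted by C_n; here n = 15. So X = C_15 = 9694845.
By the hook-length formula (or a Dyck-path bijection), SYT of shape 2×10 number C_10. So Y = C_10 = 16796.
X − Y = 9694845 − 16796 = 9678049.

9678049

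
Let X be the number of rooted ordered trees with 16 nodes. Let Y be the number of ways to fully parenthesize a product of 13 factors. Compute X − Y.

9486833

A rooted plane tree on 16 nodes has 15 edges, and such trees are counted by C_15. So X = C_15 = 9694845.
Ways to associate a product of 13 factors correspond to binary trees on 13 leaves, so the count is C_12. So Y = C_12 = 208012.
X − Y = 9694845 − 208012 = 9486833.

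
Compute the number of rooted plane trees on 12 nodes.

58786

Rooted ordered (plane) trees on m nodes have m−1 edges and are counted by C_{m−1}; m = 12 gives C_11.
C_11 = C_10 · 2(2·10+1)/(10+2) = 16796 · 42/12 = 58786.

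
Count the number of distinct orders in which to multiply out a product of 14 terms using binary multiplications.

Bracketing 14 factors into binary products is counted by C_{14−1} = C_13.
C_13 = C(26,13)/14 = 10400600/14 = 742900.

742900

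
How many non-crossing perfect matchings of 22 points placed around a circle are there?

58786

Non-crossing perfect matchings of 2n points on a circle are counted by C_n; with 22 points, n = 11.
C_11 = C_10 · 2(2·10+1)/(10+2) = 16796 · 42/12 = 58786.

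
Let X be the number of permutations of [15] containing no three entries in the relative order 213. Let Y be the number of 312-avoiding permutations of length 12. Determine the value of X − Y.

9486833

For any fixed pattern of length 3, the pattern-avoiding permutations of [15] number C_15. So X = C_15 = 9694845.
Permutations of [n] avoiding any single length-3 pattern are counted by C_n; here n = 12. So Y = C_12 = 208012.
X − Y = 9694845 − 208012 = 9486833.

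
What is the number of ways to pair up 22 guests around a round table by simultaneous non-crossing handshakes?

With 22 = 2·11 people, non-crossing handshake pairings are non-crossing perfect matchings on a circle, counted by C_11.
C_11 = C(22,11)/12 = 705432/12 = 58786.

58786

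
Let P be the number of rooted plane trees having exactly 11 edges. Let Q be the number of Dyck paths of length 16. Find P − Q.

A rooted plane tree with 11 edges has 12 nodes, and the count is C_11. So P = C_11 = 58786.
Dyck paths of semilength n (length 2n) are counted by C_n; here n = 8. So Q = C_8 = 1430.
P − Q = 58786 − 1430 = 57356.

57356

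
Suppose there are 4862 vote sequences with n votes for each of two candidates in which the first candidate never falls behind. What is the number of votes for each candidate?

9

Such ballot sequences with n votes each are counted by C_n; 4862 = C_9.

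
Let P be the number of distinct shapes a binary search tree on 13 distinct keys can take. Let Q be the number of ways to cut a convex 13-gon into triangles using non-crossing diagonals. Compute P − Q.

Rooted binary trees with 13 nodes (each child slot possibly empty) number C_13. So P = C_13 = 742900.
Triangulations of a convex m-gon are counted by C_{m−2}; with m = 13 this is C_11. So Q = C_11 = 58786.
P − Q = 742900 − 58786 = 684114.

684114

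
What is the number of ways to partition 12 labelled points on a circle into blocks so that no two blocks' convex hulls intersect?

208012

The non-crossing partitions of [12] form a lattice of size C_12.
C_12 = 208012.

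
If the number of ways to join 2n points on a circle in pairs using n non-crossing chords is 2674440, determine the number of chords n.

14

Non-crossing pairings of 2n points on a circle are counted by C_n, and C_14 = 2674440.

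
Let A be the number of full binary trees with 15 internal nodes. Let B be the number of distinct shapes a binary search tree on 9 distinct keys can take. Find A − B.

9689983

Full binary trees with n internal nodes are counted by C_n; here n = 15. So A = C_15 = 9694845.
Rooted binary trees with 9 nodes (each child slot possibly empty) number C_9. So B = C_9 = 4862.
A − B = 9694845 − 4862 = 9689983.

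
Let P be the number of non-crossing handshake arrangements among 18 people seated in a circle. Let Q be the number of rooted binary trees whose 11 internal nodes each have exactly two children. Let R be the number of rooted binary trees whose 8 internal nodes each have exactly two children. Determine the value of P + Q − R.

62218

Non-crossing handshake pairings of 2n people are counted by C_n; 18 people gives n = 9. So P = C_9 = 4862.
Full binary trees with n internal nodes are counted by C_n; here n = 11. So Q = C_11 = 58786.
Full binary trees with n internal nodes are counted by C_n; here n = 8. So R = C_8 = 1430.
P + Q − R = 4862 + 58786 − 1430 = 62218.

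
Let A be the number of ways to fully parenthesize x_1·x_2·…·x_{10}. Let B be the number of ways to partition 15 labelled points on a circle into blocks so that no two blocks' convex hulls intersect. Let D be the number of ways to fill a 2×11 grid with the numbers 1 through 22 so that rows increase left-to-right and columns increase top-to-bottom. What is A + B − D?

Bracketing 10 factors into binary products is counted by C_{10−1} = C_9. So A = C_9 = 4862.
Non-crossing partitions of an n-element set are counted by C_n; here n = 15. So B = C_15 = 9694845.
Standard Young tableaux of shape 2×n are counted by C_n; here n = 11. So D = C_11 = 58786.
A + B − D = 4862 + 9694845 − 58786 = 9640921.

9640921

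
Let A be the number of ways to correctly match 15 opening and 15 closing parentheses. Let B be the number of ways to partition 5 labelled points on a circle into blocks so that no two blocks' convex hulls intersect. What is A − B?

With 15 pairs the number of balanced bracket strings is the Catalan number C_15. So A = C_15 = 9694845.
The non-crossing partitions of [5] form a lattice of size C_5. So B = C_5 = 42.
A − B = 9694845 − 42 = 9694803.

9694803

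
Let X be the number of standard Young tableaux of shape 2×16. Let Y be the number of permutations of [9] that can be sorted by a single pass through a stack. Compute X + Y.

35362532

By the hook-length formula (or a Dyck-path bijection), SYT of shape 2×16 number C_16. So X = C_16 = 35357670.
Stack-sortable permutations are exactly the 231-avoiding ones, counted by C_n; here n = 9. So Y = C_9 = 4862.
X + Y = 35357670 + 4862 = 35362532.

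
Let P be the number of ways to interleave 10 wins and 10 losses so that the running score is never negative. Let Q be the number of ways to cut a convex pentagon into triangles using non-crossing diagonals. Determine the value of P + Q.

16801

Ballot sequences with n votes each where one side never trails are Dyck words, counted by C_n; here n = 10. So P = C_10 = 16796.
The number of triangulations of a 5-gon is the Catalan number C_3 (index = sides − 2). So Q = C_3 = 5.
P + Q = 16796 + 5 = 16801.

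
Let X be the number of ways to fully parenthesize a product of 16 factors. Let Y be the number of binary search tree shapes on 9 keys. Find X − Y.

Ways to associate a product of 16 factors correspond to binary trees on 16 leaves, so the count is C_15. So X = C_15 = 9694845.
Binary trees (left/right distinguished) on n nodes are counted by C_n; here n = 9. So Y = C_9 = 4862.
X − Y = 9694845 − 4862 = 9689983.

9689983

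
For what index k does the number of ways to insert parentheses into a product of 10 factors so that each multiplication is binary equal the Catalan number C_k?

Bracketing 10 factors into binary products is counted by C_{10−1} = C_9.

9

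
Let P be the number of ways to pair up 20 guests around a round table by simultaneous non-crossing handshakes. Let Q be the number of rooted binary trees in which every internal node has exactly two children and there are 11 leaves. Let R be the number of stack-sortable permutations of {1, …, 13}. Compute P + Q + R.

With 20 = 2·10 people, non-crossing handshake pairings are non-crossing perfect matchings on a circle, counted by C_10. So P = C_10 = 16796.
A full binary tree with L leaves has L−1 internal nodes and is counted by C_{L−1}; L = 11 gives C_10. So Q = C_10 = 16796.
Stack-sortable permutations are exactly the 231-avoiding ones, counted by C_n; here n = 13. So R = C_13 = 742900.
P + Q + R = 16796 + 16796 + 742900 = 776492.

776492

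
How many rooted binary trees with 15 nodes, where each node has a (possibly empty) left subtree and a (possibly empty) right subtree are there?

There are C_n binary search tree shapes on n keys; with n = 15 that is C_15.
C_15 = C_14 · 2(2·14+1)/(14+2) = 2674440 · 58/16 = 9694845.

9694845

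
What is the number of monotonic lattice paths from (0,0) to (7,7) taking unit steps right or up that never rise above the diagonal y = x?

429

Monotone paths in an n×n grid that stay weakly below the diagonal are counted by C_n; here n = 7.
C_7 = C(14,7)/8 = 3432/8 = 429.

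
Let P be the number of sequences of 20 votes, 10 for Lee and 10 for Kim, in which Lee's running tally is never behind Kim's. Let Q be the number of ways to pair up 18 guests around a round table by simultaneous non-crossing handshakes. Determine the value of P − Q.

11934

Ballot sequences with n votes each where one side never trails are Dyck words, counted by C_n; here n = 10. So P = C_10 = 16796.
Non-crossing handshake pairings of 2n people are counted by C_n; 18 people gives n = 9. So Q = C_9 = 4862.
P − Q = 16796 − 4862 = 11934.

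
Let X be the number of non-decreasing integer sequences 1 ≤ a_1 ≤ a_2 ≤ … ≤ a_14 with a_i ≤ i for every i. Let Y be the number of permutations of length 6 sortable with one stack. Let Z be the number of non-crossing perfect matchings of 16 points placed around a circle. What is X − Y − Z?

2672878

Weakly increasing sequences with a_i ≤ i biject with Dyck paths of semilength 14, so there are C_14. So X = C_14 = 2674440.
By Knuth's characterisation, the stack-sortable permutations of length 6 are the 231-avoiders, numbering C_6. So Y = C_6 = 132.
Non-crossing perfect matchings of 2n points on a circle are counted by C_n; with 16 points, n = 8. So Z = C_8 = 1430.
X − Y − Z = 2674440 − 132 − 1430 = 2672878.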